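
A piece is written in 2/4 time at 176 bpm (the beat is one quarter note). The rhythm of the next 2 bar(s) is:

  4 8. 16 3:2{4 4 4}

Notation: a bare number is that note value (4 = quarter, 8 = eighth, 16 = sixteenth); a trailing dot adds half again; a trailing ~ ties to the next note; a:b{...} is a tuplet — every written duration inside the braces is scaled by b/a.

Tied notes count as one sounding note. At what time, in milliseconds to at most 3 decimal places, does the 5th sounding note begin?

note 5 onset = 8/3b = 909.091ms

1. 0.0ms @ 0 + 340.909ms (1)
2. 340.909ms @ 1 + 255.682ms (3/4)
3. 596.591ms @ 7/4 + 85.227ms (1/4)
4. 681.818ms @ 2 + 227.273ms (2/3)
5. 909.091ms @ 8/3 + 227.273ms (2/3)
6. 1136.364ms @ 10/3 + 227.273ms (2/3)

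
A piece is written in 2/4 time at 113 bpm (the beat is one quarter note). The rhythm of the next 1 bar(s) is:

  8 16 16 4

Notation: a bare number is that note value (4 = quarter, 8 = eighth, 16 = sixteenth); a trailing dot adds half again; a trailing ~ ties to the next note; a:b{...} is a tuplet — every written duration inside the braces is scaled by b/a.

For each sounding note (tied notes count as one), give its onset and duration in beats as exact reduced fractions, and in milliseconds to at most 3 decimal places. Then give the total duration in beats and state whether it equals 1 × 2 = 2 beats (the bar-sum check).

1) 0.0ms=0b +265.487ms=1/2b
2) 265.487ms=1/2b +132.743ms=1/4b
3) 398.23ms=3/4b +132.743ms=1/4b
4) 530.973ms=1b +530.973ms=1b
Σ=2b of 2 (113bpm 2/4) — PASS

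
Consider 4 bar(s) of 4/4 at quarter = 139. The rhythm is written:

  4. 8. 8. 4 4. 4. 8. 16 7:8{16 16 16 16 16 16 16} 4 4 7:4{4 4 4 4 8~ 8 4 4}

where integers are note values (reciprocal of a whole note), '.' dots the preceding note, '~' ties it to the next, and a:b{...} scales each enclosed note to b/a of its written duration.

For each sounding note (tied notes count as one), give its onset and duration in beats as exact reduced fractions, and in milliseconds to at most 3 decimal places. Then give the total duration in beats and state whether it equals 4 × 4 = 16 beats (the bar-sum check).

1) 0.0ms=0b +647.482ms=3/2b
2) 647.482ms=3/2b +323.741ms=3/4b
3) 971.223ms=9/4b +323.741ms=3/4b
4) 1294.964ms=3b +431.655ms=1b
5) 1726.619ms=4b +647.482ms=3/2b
6) 2374.101ms=11/2b +647.482ms=3/2b
7) 3021.583ms=7b +323.741ms=3/4b
8) 3345.324ms=31/4b +107.914ms=1/4b
9) 3453.237ms=8b +123.33ms=2/7b
10) 3576.567ms=58/7b +123.33ms=2/7b
11) 3699.897ms=60/7b +123.33ms=2/7b
12) 3823.227ms=62/7b +123.33ms=2/7b
13) 3946.557ms=64/7b +123.33ms=2/7b
14) 4069.887ms=66/7b +123.33ms=2/7b
15) 4193.217ms=68/7b +123.33ms=2/7b
16) 4316.547ms=10b +431.655ms=1b
17) 4748.201ms=11b +431.655ms=1b
18) 5179.856ms=12b +246.66ms=4/7b
19) 5426.516ms=88/7b +246.66ms=4/7b
20) 5673.176ms=92/7b +246.66ms=4/7b
21) 5919.836ms=96/7b +246.66ms=4/7b
22) 6166.495ms=100/7b +246.66ms=4/7b
23) 6413.155ms=104/7b +246.66ms=4/7b
24) 6659.815ms=108/7b +246.66ms=4/7b
Σ=16b of 16 (139bpm 4/4) — PASS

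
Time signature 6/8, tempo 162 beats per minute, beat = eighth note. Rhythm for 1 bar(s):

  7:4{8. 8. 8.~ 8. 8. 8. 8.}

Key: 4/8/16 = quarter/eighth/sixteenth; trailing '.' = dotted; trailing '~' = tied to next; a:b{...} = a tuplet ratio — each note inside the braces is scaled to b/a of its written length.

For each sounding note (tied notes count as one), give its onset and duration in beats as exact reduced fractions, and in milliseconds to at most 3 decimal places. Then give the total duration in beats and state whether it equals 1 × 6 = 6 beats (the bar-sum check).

1) 0.0ms=0b +317.46ms=6/7b
2) 317.46ms=6/7b +317.46ms=6/7b
3) 634.921ms=12/7b +634.921ms=12/7b
4) 1269.841ms=24/7b +317.46ms=6/7b
5) 1587.302ms=30/7b +317.46ms=6/7b
6) 1904.762ms=36/7b +317.46ms=6/7b
Σ=6b of 6 (162bpm 6/8) — PASS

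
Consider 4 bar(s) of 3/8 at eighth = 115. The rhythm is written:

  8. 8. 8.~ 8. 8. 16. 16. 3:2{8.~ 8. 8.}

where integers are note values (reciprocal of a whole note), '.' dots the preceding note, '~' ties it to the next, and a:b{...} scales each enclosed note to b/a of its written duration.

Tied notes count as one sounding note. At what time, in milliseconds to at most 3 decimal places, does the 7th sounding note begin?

note 7 onset = 9b = 4695.652ms

1. 0.0ms @ 0 + 782.609ms (3/2)
2. 782.609ms @ 3/2 + 782.609ms (3/2)
3. 1565.217ms @ 3 + 1565.217ms (3)
4. 3130.435ms @ 6 + 782.609ms (3/2)
5. 3913.043ms @ 15/2 + 391.304ms (3/4)
6. 4304.348ms @ 33/4 + 391.304ms (3/4)
7. 4695.652ms @ 9 + 1043.478ms (2)
8. 5739.13ms @ 11 + 521.739ms (1)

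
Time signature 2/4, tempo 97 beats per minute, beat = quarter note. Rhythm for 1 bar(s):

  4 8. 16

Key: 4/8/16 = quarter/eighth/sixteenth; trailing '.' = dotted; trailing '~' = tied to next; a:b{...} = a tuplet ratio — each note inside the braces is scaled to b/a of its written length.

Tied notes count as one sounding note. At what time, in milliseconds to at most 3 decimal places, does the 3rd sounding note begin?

note 3 onset = 7/4b = 1082.474ms

1. 0.0ms @ 0 + 618.557ms (1)
2. 618.557ms @ 1 + 463.918ms (3/4)
3. 1082.474ms @ 7/4 + 154.639ms (1/4)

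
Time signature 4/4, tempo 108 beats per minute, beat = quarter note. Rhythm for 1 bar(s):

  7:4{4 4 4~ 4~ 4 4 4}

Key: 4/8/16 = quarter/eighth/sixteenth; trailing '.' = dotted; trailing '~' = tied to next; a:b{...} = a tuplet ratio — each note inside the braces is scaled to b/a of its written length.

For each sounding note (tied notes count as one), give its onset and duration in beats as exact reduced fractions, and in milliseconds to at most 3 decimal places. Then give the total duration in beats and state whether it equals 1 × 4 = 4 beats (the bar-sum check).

1) 0.0ms=0b +317.46ms=4/7b
2) 317.46ms=4/7b +317.46ms=4/7b
3) 634.921ms=8/7b +952.381ms=12/7b
4) 1587.302ms=20/7b +317.46ms=4/7b
5) 1904.762ms=24/7b +317.46ms=4/7b
Σ=4b of 4 (108bpm 4/4) — PASS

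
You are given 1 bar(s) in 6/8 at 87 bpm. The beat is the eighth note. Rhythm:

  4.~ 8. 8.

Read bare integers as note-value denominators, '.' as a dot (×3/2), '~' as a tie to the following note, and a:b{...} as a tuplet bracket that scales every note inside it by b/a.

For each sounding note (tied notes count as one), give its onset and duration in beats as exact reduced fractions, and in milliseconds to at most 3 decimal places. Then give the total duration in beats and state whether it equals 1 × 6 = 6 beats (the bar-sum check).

1) 0.0ms=0b +3103.448ms=9/2b
2) 3103.448ms=9/2b +1034.483ms=3/2b
Σ=6b of 6 (87bpm 6/8) — PASS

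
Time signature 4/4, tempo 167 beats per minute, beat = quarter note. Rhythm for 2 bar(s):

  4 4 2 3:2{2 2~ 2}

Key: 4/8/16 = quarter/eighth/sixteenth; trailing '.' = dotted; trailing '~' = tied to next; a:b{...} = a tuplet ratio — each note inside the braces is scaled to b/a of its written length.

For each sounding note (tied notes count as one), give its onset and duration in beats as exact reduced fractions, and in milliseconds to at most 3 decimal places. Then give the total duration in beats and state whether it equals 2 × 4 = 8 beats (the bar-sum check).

1) 0.0ms=0b +359.281ms=1b
2) 359.281ms=1b +359.281ms=1b
3) 718.563ms=2b +718.563ms=2b
4) 1437.126ms=4b +479.042ms=4/3b
5) 1916.168ms=16/3b +958.084ms=8/3b
Σ=8b of 8 (167bpm 4/4) — PASS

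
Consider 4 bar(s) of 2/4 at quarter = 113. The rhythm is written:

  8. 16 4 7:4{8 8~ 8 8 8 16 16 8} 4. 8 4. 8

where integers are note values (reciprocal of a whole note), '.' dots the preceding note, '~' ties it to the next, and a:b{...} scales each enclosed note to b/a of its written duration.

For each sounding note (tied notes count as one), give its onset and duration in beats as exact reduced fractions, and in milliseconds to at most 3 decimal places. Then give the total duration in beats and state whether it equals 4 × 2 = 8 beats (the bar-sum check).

1) 0.0ms=0b +398.23ms=3/4b
2) 398.23ms=3/4b +132.743ms=1/4b
3) 530.973ms=1b +530.973ms=1b
4) 1061.947ms=2b +151.707ms=2/7b
5) 1213.654ms=16/7b +303.413ms=4/7b
6) 1517.067ms=20/7b +151.707ms=2/7b
7) 1668.774ms=22/7b +151.707ms=2/7b
8) 1820.48ms=24/7b +75.853ms=1/7b
9) 1896.334ms=25/7b +75.853ms=1/7b
10) 1972.187ms=26/7b +151.707ms=2/7b
11) 2123.894ms=4b +796.46ms=3/2b
12) 2920.354ms=11/2b +265.487ms=1/2b
13) 3185.841ms=6b +796.46ms=3/2b
14) 3982.301ms=15/2b +265.487ms=1/2b
Σ=8b of 8 (113bpm 2/4) — PASS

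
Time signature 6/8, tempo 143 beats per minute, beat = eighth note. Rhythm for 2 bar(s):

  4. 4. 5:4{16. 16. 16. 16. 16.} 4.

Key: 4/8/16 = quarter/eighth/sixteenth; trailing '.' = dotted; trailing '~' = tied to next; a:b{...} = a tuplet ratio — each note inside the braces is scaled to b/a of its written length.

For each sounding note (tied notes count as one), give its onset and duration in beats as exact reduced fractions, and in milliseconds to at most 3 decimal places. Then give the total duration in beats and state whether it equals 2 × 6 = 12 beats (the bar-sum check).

1) 0.0ms=0b +1258.741ms=3b
2) 1258.741ms=3b +1258.741ms=3b
3) 2517.483ms=6b +251.748ms=3/5b
4) 2769.231ms=33/5b +251.748ms=3/5b
5) 3020.979ms=36/5b +251.748ms=3/5b
6) 3272.727ms=39/5b +251.748ms=3/5b
7) 3524.476ms=42/5b +251.748ms=3/5b
8) 3776.224ms=9b +1258.741ms=3b
Σ=12b of 12 (143bpm 6/8) — PASS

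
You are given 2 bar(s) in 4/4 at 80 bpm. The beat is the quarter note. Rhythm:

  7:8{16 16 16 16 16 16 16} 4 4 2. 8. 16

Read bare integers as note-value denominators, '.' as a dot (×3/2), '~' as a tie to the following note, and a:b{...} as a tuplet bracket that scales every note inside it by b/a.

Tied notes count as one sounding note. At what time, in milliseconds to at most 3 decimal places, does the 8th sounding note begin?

1. 0.0ms @ 0 + 214.286ms (2/7)
2. 214.286ms @ 2/7 + 214.286ms (2/7)
3. 428.571ms @ 4/7 + 214.286ms (2/7)
4. 642.857ms @ 6/7 + 214.286ms (2/7)
5. 857.143ms @ 8/7 + 214.286ms (2/7)
6. 1071.429ms @ 10/7 + 214.286ms (2/7)
7. 1285.714ms @ 12/7 + 214.286ms (2/7)
8. 1500.0ms @ 2 + 750.0ms (1)
9. 2250.0ms @ 3 + 750.0ms (1)
10. 3000.0ms @ 4 + 2250.0ms (3)
11. 5250.0ms @ 7 + 562.5ms (3/4)
12. 5812.5ms @ 31/4 + 187.5ms (1/4)

note 8 onset = 2b = 1500.0ms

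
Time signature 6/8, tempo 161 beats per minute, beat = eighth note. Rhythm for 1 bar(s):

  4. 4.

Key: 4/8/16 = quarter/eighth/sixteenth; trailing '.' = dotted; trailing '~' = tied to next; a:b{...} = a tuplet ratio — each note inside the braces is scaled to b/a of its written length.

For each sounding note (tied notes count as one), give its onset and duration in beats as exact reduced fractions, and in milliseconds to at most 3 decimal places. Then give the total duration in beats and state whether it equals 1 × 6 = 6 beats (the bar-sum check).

1) 0.0ms=0b +1118.012ms=3b
2) 1118.012ms=3b +1118.012ms=3b
Σ=6b of 6 (161bpm 6/8) — PASS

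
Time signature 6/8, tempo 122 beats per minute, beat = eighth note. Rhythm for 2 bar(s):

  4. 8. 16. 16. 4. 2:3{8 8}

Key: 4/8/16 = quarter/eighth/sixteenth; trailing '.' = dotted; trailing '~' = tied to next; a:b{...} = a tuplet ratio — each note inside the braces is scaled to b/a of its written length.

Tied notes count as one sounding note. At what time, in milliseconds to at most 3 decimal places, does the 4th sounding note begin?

note 4 onset = 21/4b = 2581.967ms

1. 0.0ms @ 0 + 1475.41ms (3)
2. 1475.41ms @ 3 + 737.705ms (3/2)
3. 2213.115ms @ 9/2 + 368.852ms (3/4)
4. 2581.967ms @ 21/4 + 368.852ms (3/4)
5. 2950.82ms @ 6 + 1475.41ms (3)
6. 4426.23ms @ 9 + 737.705ms (3/2)
7. 5163.934ms @ 21/2 + 737.705ms (3/2)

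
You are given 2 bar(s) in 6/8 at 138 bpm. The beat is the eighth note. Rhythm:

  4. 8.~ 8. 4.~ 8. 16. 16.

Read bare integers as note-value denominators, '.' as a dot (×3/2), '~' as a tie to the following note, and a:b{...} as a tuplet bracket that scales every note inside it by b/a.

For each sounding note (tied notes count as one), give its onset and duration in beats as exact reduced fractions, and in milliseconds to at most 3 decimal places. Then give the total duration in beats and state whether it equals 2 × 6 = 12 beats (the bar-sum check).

1) 0.0ms=0b +1304.348ms=3b
2) 1304.348ms=3b +1304.348ms=3b
3) 2608.696ms=6b +1956.522ms=9/2b
4) 4565.217ms=21/2b +326.087ms=3/4b
5) 4891.304ms=45/4b +326.087ms=3/4b
Σ=12b of 12 (138bpm 6/8) — PASS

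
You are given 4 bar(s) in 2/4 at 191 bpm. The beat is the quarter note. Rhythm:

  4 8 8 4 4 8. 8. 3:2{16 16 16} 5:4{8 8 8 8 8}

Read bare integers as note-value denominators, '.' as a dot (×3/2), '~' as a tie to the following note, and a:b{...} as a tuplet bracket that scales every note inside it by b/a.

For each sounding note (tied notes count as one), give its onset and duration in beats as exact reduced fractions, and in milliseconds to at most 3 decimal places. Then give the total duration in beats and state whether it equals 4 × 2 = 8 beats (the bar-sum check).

1) 0.0ms=0b +314.136ms=1b
2) 314.136ms=1b +157.068ms=1/2b
3) 471.204ms=3/2b +157.068ms=1/2b
4) 628.272ms=2b +314.136ms=1b
5) 942.408ms=3b +314.136ms=1b
6) 1256.545ms=4b +235.602ms=3/4b
7) 1492.147ms=19/4b +235.602ms=3/4b
8) 1727.749ms=11/2b +52.356ms=1/6b
9) 1780.105ms=17/3b +52.356ms=1/6b
10) 1832.461ms=35/6b +52.356ms=1/6b
11) 1884.817ms=6b +125.654ms=2/5b
12) 2010.471ms=32/5b +125.654ms=2/5b
13) 2136.126ms=34/5b +125.654ms=2/5b
14) 2261.78ms=36/5b +125.654ms=2/5b
15) 2387.435ms=38/5b +125.654ms=2/5b
Σ=8b of 8 (191bpm 2/4) — PASS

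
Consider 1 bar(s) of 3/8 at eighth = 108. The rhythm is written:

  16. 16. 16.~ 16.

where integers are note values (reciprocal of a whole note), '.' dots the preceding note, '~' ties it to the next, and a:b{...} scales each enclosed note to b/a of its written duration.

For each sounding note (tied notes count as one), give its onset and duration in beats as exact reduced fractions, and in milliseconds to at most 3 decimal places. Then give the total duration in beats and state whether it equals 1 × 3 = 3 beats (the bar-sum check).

1) 0.0ms=0b +416.667ms=3/4b
2) 416.667ms=3/4b +416.667ms=3/4b
3) 833.333ms=3/2b +833.333ms=3/2b
Σ=3b of 3 (108bpm 3/8) — PASS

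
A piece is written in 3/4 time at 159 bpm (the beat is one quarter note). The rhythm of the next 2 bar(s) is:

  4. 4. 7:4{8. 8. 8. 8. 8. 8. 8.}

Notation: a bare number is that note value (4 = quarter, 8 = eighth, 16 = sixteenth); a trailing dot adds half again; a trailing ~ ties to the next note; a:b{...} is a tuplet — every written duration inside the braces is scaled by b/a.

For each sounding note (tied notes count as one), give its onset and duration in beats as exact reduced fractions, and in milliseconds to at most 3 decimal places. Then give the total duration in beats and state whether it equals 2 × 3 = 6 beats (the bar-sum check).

1) 0.0ms=0b +566.038ms=3/2b
2) 566.038ms=3/2b +566.038ms=3/2b
3) 1132.075ms=3b +161.725ms=3/7b
4) 1293.801ms=24/7b +161.725ms=3/7b
5) 1455.526ms=27/7b +161.725ms=3/7b
6) 1617.251ms=30/7b +161.725ms=3/7b
7) 1778.976ms=33/7b +161.725ms=3/7b
8) 1940.701ms=36/7b +161.725ms=3/7b
9) 2102.426ms=39/7b +161.725ms=3/7b
Σ=6b of 6 (159bpm 3/4) — PASS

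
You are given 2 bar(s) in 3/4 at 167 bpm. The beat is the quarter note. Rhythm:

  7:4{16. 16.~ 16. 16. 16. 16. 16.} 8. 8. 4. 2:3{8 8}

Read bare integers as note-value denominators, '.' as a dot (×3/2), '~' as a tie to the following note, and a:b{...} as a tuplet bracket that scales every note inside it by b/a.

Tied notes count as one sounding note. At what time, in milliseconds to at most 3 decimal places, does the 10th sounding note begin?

note 10 onset = 9/2b = 1616.766ms

1. 0.0ms @ 0 + 76.989ms (3/14)
2. 76.989ms @ 3/14 + 153.978ms (3/7)
3. 230.967ms @ 9/14 + 76.989ms (3/14)
4. 307.956ms @ 6/7 + 76.989ms (3/14)
5. 384.944ms @ 15/14 + 76.989ms (3/14)
6. 461.933ms @ 9/7 + 76.989ms (3/14)
7. 538.922ms @ 3/2 + 269.461ms (3/4)
8. 808.383ms @ 9/4 + 269.461ms (3/4)
9. 1077.844ms @ 3 + 538.922ms (3/2)
10. 1616.766ms @ 9/2 + 269.461ms (3/4)
11. 1886.228ms @ 21/4 + 269.461ms (3/4)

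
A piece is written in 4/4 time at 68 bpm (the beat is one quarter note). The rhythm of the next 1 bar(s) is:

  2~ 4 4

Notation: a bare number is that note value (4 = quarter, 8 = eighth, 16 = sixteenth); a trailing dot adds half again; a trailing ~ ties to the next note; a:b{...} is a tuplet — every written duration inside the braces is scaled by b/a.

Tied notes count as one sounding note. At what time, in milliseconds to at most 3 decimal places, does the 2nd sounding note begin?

note 2 onset = 3b = 2647.059ms

1. 0.0ms @ 0 + 2647.059ms (3)
2. 2647.059ms @ 3 + 882.353ms (1)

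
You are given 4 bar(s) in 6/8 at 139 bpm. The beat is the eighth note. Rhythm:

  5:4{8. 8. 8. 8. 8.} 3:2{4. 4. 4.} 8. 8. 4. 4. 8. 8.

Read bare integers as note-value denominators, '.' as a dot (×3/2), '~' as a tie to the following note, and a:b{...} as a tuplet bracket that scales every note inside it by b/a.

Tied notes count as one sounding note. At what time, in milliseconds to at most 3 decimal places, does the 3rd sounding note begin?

1. 0.0ms @ 0 + 517.986ms (6/5)
2. 517.986ms @ 6/5 + 517.986ms (6/5)
3. 1035.971ms @ 12/5 + 517.986ms (6/5)
4. 1553.957ms @ 18/5 + 517.986ms (6/5)
5. 2071.942ms @ 24/5 + 517.986ms (6/5)
6. 2589.928ms @ 6 + 863.309ms (2)
7. 3453.237ms @ 8 + 863.309ms (2)
8. 4316.547ms @ 10 + 863.309ms (2)
9. 5179.856ms @ 12 + 647.482ms (3/2)
10. 5827.338ms @ 27/2 + 647.482ms (3/2)
11. 6474.82ms @ 15 + 1294.964ms (3)
12. 7769.784ms @ 18 + 1294.964ms (3)
13. 9064.748ms @ 21 + 647.482ms (3/2)
14. 9712.23ms @ 45/2 + 647.482ms (3/2)

note 3 onset = 12/5b = 1035.971ms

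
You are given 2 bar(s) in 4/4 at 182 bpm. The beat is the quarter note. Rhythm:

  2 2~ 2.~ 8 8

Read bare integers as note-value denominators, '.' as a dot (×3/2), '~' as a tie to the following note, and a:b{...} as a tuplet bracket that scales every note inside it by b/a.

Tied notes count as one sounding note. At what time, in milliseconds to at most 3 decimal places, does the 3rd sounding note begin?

1. 0.0ms @ 0 + 659.341ms (2)
2. 659.341ms @ 2 + 1813.187ms (11/2)
3. 2472.527ms @ 15/2 + 164.835ms (1/2)

note 3 onset = 15/2b = 2472.527ms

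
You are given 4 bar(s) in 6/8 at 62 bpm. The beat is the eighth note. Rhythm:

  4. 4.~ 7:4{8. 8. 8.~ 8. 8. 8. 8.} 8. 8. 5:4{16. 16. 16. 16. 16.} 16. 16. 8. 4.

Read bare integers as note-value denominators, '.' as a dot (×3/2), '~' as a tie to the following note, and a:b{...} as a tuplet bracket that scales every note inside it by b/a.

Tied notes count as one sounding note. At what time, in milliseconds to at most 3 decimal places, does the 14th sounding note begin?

1. 0.0ms @ 0 + 2903.226ms (3)
2. 2903.226ms @ 3 + 3732.719ms (27/7)
3. 6635.945ms @ 48/7 + 829.493ms (6/7)
4. 7465.438ms @ 54/7 + 1658.986ms (12/7)
5. 9124.424ms @ 66/7 + 829.493ms (6/7)
6. 9953.917ms @ 72/7 + 829.493ms (6/7)
7. 10783.41ms @ 78/7 + 829.493ms (6/7)
8. 11612.903ms @ 12 + 1451.613ms (3/2)
9. 13064.516ms @ 27/2 + 1451.613ms (3/2)
10. 14516.129ms @ 15 + 580.645ms (3/5)
11. 15096.774ms @ 78/5 + 580.645ms (3/5)
12. 15677.419ms @ 81/5 + 580.645ms (3/5)
13. 16258.065ms @ 84/5 + 580.645ms (3/5)
14. 16838.71ms @ 87/5 + 580.645ms (3/5)
15. 17419.355ms @ 18 + 725.806ms (3/4)
16. 18145.161ms @ 75/4 + 725.806ms (3/4)
17. 18870.968ms @ 39/2 + 1451.613ms (3/2)
18. 20322.581ms @ 21 + 2903.226ms (3)

note 14 onset = 87/5b = 16838.71ms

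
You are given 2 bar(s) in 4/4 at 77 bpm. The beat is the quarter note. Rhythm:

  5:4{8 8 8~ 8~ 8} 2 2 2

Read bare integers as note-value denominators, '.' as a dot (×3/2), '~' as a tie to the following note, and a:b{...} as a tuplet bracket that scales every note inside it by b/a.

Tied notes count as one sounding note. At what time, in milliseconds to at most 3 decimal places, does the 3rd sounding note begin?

note 3 onset = 4/5b = 623.377ms

1. 0.0ms @ 0 + 311.688ms (2/5)
2. 311.688ms @ 2/5 + 311.688ms (2/5)
3. 623.377ms @ 4/5 + 935.065ms (6/5)
4. 1558.442ms @ 2 + 1558.442ms (2)
5. 3116.883ms @ 4 + 1558.442ms (2)
6. 4675.325ms @ 6 + 1558.442ms (2)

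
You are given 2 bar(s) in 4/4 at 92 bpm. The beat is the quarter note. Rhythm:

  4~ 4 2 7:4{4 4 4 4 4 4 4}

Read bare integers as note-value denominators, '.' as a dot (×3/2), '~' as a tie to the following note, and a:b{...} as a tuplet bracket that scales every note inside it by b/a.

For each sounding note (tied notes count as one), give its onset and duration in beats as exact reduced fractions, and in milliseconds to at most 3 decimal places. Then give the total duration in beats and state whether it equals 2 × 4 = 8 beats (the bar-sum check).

1) 0.0ms=0b +1304.348ms=2b
2) 1304.348ms=2b +1304.348ms=2b
3) 2608.696ms=4b +372.671ms=4/7b
4) 2981.366ms=32/7b +372.671ms=4/7b
5) 3354.037ms=36/7b +372.671ms=4/7b
6) 3726.708ms=40/7b +372.671ms=4/7b
7) 4099.379ms=44/7b +372.671ms=4/7b
8) 4472.05ms=48/7b +372.671ms=4/7b
9) 4844.72ms=52/7b +372.671ms=4/7b
Σ=8b of 8 (92bpm 4/4) — PASS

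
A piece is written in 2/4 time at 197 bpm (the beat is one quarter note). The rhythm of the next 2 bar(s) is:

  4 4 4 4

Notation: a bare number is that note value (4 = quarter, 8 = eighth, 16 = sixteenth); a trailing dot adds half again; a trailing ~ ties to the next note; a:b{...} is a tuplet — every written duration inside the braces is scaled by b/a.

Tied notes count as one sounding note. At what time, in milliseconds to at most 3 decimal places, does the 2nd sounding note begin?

1. 0.0ms @ 0 + 304.569ms (1)
2. 304.569ms @ 1 + 304.569ms (1)
3. 609.137ms @ 2 + 304.569ms (1)
4. 913.706ms @ 3 + 304.569ms (1)

note 2 onset = 1b = 304.569ms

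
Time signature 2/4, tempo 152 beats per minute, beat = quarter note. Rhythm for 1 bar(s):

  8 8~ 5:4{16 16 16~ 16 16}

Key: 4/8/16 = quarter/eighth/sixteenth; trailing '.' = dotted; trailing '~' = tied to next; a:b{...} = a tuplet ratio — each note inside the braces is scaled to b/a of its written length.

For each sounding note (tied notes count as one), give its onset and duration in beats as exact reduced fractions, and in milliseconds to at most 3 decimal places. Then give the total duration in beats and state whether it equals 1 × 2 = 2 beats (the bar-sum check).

1) 0.0ms=0b +197.368ms=1/2b
2) 197.368ms=1/2b +276.316ms=7/10b
3) 473.684ms=6/5b +78.947ms=1/5b
4) 552.632ms=7/5b +157.895ms=2/5b
5) 710.526ms=9/5b +78.947ms=1/5b
Σ=2b of 2 (152bpm 2/4) — PASS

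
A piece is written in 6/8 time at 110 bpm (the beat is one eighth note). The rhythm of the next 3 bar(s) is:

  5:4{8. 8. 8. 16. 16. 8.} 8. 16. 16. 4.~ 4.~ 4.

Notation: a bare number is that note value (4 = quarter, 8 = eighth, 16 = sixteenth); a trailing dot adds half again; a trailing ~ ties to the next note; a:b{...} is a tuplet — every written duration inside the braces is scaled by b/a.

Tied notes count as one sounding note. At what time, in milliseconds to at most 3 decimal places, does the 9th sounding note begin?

note 9 onset = 33/4b = 4500.0ms

1. 0.0ms @ 0 + 654.545ms (6/5)
2. 654.545ms @ 6/5 + 654.545ms (6/5)
3. 1309.091ms @ 12/5 + 654.545ms (6/5)
4. 1963.636ms @ 18/5 + 327.273ms (3/5)
5. 2290.909ms @ 21/5 + 327.273ms (3/5)
6. 2618.182ms @ 24/5 + 654.545ms (6/5)
7. 3272.727ms @ 6 + 818.182ms (3/2)
8. 4090.909ms @ 15/2 + 409.091ms (3/4)
9. 4500.0ms @ 33/4 + 409.091ms (3/4)
10. 4909.091ms @ 9 + 4909.091ms (9)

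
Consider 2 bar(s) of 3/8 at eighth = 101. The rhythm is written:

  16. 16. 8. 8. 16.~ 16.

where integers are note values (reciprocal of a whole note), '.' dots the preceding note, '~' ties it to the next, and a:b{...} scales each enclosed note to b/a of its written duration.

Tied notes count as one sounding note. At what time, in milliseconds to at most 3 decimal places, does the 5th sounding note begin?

1. 0.0ms @ 0 + 445.545ms (3/4)
2. 445.545ms @ 3/4 + 445.545ms (3/4)
3. 891.089ms @ 3/2 + 891.089ms (3/2)
4. 1782.178ms @ 3 + 891.089ms (3/2)
5. 2673.267ms @ 9/2 + 891.089ms (3/2)

note 5 onset = 9/2b = 2673.267ms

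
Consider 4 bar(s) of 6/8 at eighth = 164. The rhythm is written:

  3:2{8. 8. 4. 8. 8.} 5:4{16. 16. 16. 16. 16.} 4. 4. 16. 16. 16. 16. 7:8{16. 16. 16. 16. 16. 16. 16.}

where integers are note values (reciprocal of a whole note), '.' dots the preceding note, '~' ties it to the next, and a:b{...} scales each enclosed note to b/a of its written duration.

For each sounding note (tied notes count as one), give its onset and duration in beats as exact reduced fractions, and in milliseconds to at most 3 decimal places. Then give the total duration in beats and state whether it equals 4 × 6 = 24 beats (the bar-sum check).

1) 0.0ms=0b +365.854ms=1b
2) 365.854ms=1b +365.854ms=1b
3) 731.707ms=2b +731.707ms=2b
4) 1463.415ms=4b +365.854ms=1b
5) 1829.268ms=5b +365.854ms=1b
6) 2195.122ms=6b +219.512ms=3/5b
7) 2414.634ms=33/5b +219.512ms=3/5b
8) 2634.146ms=36/5b +219.512ms=3/5b
9) 2853.659ms=39/5b +219.512ms=3/5b
10) 3073.171ms=42/5b +219.512ms=3/5b
11) 3292.683ms=9b +1097.561ms=3b
12) 4390.244ms=12b +1097.561ms=3b
13) 5487.805ms=15b +274.39ms=3/4b
14) 5762.195ms=63/4b +274.39ms=3/4b
15) 6036.585ms=33/2b +274.39ms=3/4b
16) 6310.976ms=69/4b +274.39ms=3/4b
17) 6585.366ms=18b +313.589ms=6/7b
18) 6898.955ms=132/7b +313.589ms=6/7b
19) 7212.544ms=138/7b +313.589ms=6/7b
20) 7526.132ms=144/7b +313.589ms=6/7b
21) 7839.721ms=150/7b +313.589ms=6/7b
22) 8153.31ms=156/7b +313.589ms=6/7b
23) 8466.899ms=162/7b +313.589ms=6/7b
Σ=24b of 24 (164bpm 6/8) — PASS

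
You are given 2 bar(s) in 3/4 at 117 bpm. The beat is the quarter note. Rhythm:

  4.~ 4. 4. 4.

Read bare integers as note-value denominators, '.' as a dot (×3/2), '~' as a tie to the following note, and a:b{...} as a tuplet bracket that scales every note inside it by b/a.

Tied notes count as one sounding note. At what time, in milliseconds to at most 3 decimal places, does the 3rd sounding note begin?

note 3 onset = 9/2b = 2307.692ms

1. 0.0ms @ 0 + 1538.462ms (3)
2. 1538.462ms @ 3 + 769.231ms (3/2)
3. 2307.692ms @ 9/2 + 769.231ms (3/2)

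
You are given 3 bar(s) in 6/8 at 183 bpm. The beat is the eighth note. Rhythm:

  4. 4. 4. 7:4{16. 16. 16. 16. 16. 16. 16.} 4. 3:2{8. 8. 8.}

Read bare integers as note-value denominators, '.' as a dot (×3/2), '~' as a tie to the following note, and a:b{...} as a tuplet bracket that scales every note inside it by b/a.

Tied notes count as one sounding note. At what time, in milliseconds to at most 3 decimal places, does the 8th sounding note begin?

note 8 onset = 75/7b = 3512.881ms

1. 0.0ms @ 0 + 983.607ms (3)
2. 983.607ms @ 3 + 983.607ms (3)
3. 1967.213ms @ 6 + 983.607ms (3)
4. 2950.82ms @ 9 + 140.515ms (3/7)
5. 3091.335ms @ 66/7 + 140.515ms (3/7)
6. 3231.85ms @ 69/7 + 140.515ms (3/7)
7. 3372.365ms @ 72/7 + 140.515ms (3/7)
8. 3512.881ms @ 75/7 + 140.515ms (3/7)
9. 3653.396ms @ 78/7 + 140.515ms (3/7)
10. 3793.911ms @ 81/7 + 140.515ms (3/7)
11. 3934.426ms @ 12 + 983.607ms (3)
12. 4918.033ms @ 15 + 327.869ms (1)
13. 5245.902ms @ 16 + 327.869ms (1)
14. 5573.77ms @ 17 + 327.869ms (1)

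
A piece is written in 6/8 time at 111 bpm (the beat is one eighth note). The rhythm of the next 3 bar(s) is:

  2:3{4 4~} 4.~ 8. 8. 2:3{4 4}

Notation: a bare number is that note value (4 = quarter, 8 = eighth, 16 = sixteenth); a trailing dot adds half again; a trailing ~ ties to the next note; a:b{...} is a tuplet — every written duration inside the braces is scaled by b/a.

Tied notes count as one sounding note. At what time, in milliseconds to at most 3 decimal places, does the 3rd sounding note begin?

note 3 onset = 21/2b = 5675.676ms

1. 0.0ms @ 0 + 1621.622ms (3)
2. 1621.622ms @ 3 + 4054.054ms (15/2)
3. 5675.676ms @ 21/2 + 810.811ms (3/2)
4. 6486.486ms @ 12 + 1621.622ms (3)
5. 8108.108ms @ 15 + 1621.622ms (3)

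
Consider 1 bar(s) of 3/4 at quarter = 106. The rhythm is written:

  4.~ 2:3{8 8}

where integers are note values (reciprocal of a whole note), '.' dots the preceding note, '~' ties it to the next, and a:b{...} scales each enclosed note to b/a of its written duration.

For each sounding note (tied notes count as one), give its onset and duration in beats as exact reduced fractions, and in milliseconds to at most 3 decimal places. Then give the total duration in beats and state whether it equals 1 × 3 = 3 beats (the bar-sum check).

1) 0.0ms=0b +1273.585ms=9/4b
2) 1273.585ms=9/4b +424.528ms=3/4b
Σ=3b of 3 (106bpm 3/4) — PASS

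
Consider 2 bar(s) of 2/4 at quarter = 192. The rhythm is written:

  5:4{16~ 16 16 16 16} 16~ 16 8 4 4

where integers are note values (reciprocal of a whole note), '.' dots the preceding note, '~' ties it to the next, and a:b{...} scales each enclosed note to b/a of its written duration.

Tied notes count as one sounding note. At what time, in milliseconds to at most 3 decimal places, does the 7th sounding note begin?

1. 0.0ms @ 0 + 125.0ms (2/5)
2. 125.0ms @ 2/5 + 62.5ms (1/5)
3. 187.5ms @ 3/5 + 62.5ms (1/5)
4. 250.0ms @ 4/5 + 62.5ms (1/5)
5. 312.5ms @ 1 + 156.25ms (1/2)
6. 468.75ms @ 3/2 + 156.25ms (1/2)
7. 625.0ms @ 2 + 312.5ms (1)
8. 937.5ms @ 3 + 312.5ms (1)

note 7 onset = 2b = 625.0ms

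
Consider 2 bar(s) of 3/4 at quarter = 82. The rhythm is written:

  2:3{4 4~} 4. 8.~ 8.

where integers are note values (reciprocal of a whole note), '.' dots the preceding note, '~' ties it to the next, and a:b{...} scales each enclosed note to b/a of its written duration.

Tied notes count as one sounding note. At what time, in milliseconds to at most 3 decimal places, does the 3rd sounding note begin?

note 3 onset = 9/2b = 3292.683ms

1. 0.0ms @ 0 + 1097.561ms (3/2)
2. 1097.561ms @ 3/2 + 2195.122ms (3)
3. 3292.683ms @ 9/2 + 1097.561ms (3/2)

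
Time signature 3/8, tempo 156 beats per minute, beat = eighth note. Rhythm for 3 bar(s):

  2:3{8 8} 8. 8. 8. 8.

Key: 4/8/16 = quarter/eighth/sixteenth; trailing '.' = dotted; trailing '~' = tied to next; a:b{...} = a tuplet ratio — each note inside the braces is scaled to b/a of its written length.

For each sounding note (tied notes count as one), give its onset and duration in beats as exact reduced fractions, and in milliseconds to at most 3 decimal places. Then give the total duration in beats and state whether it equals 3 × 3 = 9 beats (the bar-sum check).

1) 0.0ms=0b +576.923ms=3/2b
2) 576.923ms=3/2b +576.923ms=3/2b
3) 1153.846ms=3b +576.923ms=3/2b
4) 1730.769ms=9/2b +576.923ms=3/2b
5) 2307.692ms=6b +576.923ms=3/2b
6) 2884.615ms=15/2b +576.923ms=3/2b
Σ=9b of 9 (156bpm 3/8) — PASS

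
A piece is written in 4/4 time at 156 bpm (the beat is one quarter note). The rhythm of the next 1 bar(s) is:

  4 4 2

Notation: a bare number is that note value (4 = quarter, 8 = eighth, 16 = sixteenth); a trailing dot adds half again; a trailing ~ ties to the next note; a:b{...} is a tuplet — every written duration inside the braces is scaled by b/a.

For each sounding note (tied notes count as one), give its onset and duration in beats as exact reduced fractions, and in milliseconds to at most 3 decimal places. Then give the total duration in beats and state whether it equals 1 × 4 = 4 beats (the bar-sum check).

1) 0.0ms=0b +384.615ms=1b
2) 384.615ms=1b +384.615ms=1b
3) 769.231ms=2b +769.231ms=2b
Σ=4b of 4 (156bpm 4/4) — PASS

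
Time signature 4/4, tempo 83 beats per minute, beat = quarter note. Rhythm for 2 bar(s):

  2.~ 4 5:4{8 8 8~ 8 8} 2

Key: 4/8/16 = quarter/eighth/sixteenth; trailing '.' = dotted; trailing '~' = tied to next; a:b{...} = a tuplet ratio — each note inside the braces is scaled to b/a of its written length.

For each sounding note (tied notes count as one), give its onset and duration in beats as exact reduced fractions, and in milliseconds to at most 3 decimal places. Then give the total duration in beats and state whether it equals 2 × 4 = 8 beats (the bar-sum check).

1) 0.0ms=0b +2891.566ms=4b
2) 2891.566ms=4b +289.157ms=2/5b
3) 3180.723ms=22/5b +289.157ms=2/5b
4) 3469.88ms=24/5b +578.313ms=4/5b
5) 4048.193ms=28/5b +289.157ms=2/5b
6) 4337.349ms=6b +1445.783ms=2b
Σ=8b of 8 (83bpm 4/4) — PASS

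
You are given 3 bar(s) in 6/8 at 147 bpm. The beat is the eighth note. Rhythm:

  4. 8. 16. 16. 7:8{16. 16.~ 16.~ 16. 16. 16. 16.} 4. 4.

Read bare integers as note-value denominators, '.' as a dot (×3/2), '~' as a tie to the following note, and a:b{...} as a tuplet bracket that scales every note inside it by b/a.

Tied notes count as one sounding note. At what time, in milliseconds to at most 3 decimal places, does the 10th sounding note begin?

note 10 onset = 12b = 4897.959ms

1. 0.0ms @ 0 + 1224.49ms (3)
2. 1224.49ms @ 3 + 612.245ms (3/2)
3. 1836.735ms @ 9/2 + 306.122ms (3/4)
4. 2142.857ms @ 21/4 + 306.122ms (3/4)
5. 2448.98ms @ 6 + 349.854ms (6/7)
6. 2798.834ms @ 48/7 + 1049.563ms (18/7)
7. 3848.397ms @ 66/7 + 349.854ms (6/7)
8. 4198.251ms @ 72/7 + 349.854ms (6/7)
9. 4548.105ms @ 78/7 + 349.854ms (6/7)
10. 4897.959ms @ 12 + 1224.49ms (3)
11. 6122.449ms @ 15 + 1224.49ms (3)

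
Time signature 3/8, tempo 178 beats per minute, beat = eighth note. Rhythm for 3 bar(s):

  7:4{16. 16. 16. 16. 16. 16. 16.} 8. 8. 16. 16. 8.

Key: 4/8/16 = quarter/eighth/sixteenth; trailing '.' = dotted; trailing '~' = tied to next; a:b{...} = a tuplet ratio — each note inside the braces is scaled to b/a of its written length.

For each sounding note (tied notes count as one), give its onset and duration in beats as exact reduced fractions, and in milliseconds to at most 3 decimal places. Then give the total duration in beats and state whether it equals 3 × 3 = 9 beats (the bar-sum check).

1) 0.0ms=0b +144.462ms=3/7b
2) 144.462ms=3/7b +144.462ms=3/7b
3) 288.925ms=6/7b +144.462ms=3/7b
4) 433.387ms=9/7b +144.462ms=3/7b
5) 577.849ms=12/7b +144.462ms=3/7b
6) 722.311ms=15/7b +144.462ms=3/7b
7) 866.774ms=18/7b +144.462ms=3/7b
8) 1011.236ms=3b +505.618ms=3/2b
9) 1516.854ms=9/2b +505.618ms=3/2b
10) 2022.472ms=6b +252.809ms=3/4b
11) 2275.281ms=27/4b +252.809ms=3/4b
12) 2528.09ms=15/2b +505.618ms=3/2b
Σ=9b of 9 (178bpm 3/8) — PASS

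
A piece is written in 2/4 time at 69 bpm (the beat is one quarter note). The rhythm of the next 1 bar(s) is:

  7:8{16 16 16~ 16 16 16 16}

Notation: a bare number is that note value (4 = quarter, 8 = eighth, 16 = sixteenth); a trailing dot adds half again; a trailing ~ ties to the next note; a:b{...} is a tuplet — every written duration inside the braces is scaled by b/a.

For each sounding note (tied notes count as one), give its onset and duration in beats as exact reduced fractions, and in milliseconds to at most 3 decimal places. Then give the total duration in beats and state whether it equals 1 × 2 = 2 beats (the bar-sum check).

1) 0.0ms=0b +248.447ms=2/7b
2) 248.447ms=2/7b +248.447ms=2/7b
3) 496.894ms=4/7b +496.894ms=4/7b
4) 993.789ms=8/7b +248.447ms=2/7b
5) 1242.236ms=10/7b +248.447ms=2/7b
6) 1490.683ms=12/7b +248.447ms=2/7b
Σ=2b of 2 (69bpm 2/4) — PASS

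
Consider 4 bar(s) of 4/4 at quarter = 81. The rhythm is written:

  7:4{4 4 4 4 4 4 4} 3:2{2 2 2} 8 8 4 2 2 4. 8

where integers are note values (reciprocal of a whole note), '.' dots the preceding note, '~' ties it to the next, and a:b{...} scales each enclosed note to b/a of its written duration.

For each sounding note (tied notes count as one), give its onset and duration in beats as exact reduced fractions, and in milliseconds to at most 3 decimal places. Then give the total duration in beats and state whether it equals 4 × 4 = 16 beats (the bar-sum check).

1) 0.0ms=0b +423.28ms=4/7b
2) 423.28ms=4/7b +423.28ms=4/7b
3) 846.561ms=8/7b +423.28ms=4/7b
4) 1269.841ms=12/7b +423.28ms=4/7b
5) 1693.122ms=16/7b +423.28ms=4/7b
6) 2116.402ms=20/7b +423.28ms=4/7b
7) 2539.683ms=24/7b +423.28ms=4/7b
8) 2962.963ms=4b +987.654ms=4/3b
9) 3950.617ms=16/3b +987.654ms=4/3b
10) 4938.272ms=20/3b +987.654ms=4/3b
11) 5925.926ms=8b +370.37ms=1/2b
12) 6296.296ms=17/2b +370.37ms=1/2b
13) 6666.667ms=9b +740.741ms=1b
14) 7407.407ms=10b +1481.481ms=2b
15) 8888.889ms=12b +1481.481ms=2b
16) 10370.37ms=14b +1111.111ms=3/2b
17) 11481.481ms=31/2b +370.37ms=1/2b
Σ=16b of 16 (81bpm 4/4) — PASS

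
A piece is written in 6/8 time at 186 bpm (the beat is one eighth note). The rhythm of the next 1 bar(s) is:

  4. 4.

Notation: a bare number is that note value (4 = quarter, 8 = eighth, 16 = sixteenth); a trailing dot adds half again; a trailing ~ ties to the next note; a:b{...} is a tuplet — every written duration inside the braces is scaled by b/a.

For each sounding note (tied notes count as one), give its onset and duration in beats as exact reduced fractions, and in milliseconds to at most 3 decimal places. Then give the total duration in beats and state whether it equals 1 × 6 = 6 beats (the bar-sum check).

1) 0.0ms=0b +967.742ms=3b
2) 967.742ms=3b +967.742ms=3b
Σ=6b of 6 (186bpm 6/8) — PASS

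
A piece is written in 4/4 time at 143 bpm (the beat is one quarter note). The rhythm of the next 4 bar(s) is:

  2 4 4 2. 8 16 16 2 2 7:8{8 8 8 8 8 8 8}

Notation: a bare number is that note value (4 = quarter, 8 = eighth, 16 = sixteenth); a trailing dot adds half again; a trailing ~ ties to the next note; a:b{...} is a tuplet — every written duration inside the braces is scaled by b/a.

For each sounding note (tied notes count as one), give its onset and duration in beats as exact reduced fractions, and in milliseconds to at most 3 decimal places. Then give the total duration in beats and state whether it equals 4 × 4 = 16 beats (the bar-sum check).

1) 0.0ms=0b +839.161ms=2b
2) 839.161ms=2b +419.58ms=1b
3) 1258.741ms=3b +419.58ms=1b
4) 1678.322ms=4b +1258.741ms=3b
5) 2937.063ms=7b +209.79ms=1/2b
6) 3146.853ms=15/2b +104.895ms=1/4b
7) 3251.748ms=31/4b +104.895ms=1/4b
8) 3356.643ms=8b +839.161ms=2b
9) 4195.804ms=10b +839.161ms=2b
10) 5034.965ms=12b +239.76ms=4/7b
11) 5274.725ms=88/7b +239.76ms=4/7b
12) 5514.486ms=92/7b +239.76ms=4/7b
13) 5754.246ms=96/7b +239.76ms=4/7b
14) 5994.006ms=100/7b +239.76ms=4/7b
15) 6233.766ms=104/7b +239.76ms=4/7b
16) 6473.526ms=108/7b +239.76ms=4/7b
Σ=16b of 16 (143bpm 4/4) — PASS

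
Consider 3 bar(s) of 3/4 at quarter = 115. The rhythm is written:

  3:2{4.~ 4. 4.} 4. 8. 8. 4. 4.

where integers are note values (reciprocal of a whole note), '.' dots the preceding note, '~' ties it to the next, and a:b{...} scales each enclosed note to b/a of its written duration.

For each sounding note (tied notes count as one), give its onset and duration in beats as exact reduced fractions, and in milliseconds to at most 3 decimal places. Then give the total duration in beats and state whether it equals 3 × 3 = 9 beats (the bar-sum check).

1) 0.0ms=0b +1043.478ms=2b
2) 1043.478ms=2b +521.739ms=1b
3) 1565.217ms=3b +782.609ms=3/2b
4) 2347.826ms=9/2b +391.304ms=3/4b
5) 2739.13ms=21/4b +391.304ms=3/4b
6) 3130.435ms=6b +782.609ms=3/2b
7) 3913.043ms=15/2b +782.609ms=3/2b
Σ=9b of 9 (115bpm 3/4) — PASS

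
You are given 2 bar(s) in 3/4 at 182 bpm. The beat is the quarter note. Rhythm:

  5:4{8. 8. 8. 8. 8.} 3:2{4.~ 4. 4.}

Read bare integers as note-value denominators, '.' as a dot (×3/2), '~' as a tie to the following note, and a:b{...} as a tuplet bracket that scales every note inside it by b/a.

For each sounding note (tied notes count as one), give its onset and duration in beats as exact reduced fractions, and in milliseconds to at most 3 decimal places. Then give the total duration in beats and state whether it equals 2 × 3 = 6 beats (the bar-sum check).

1) 0.0ms=0b +197.802ms=3/5b
2) 197.802ms=3/5b +197.802ms=3/5b
3) 395.604ms=6/5b +197.802ms=3/5b
4) 593.407ms=9/5b +197.802ms=3/5b
5) 791.209ms=12/5b +197.802ms=3/5b
6) 989.011ms=3b +659.341ms=2b
7) 1648.352ms=5b +329.67ms=1b
Σ=6b of 6 (182bpm 3/4) — PASS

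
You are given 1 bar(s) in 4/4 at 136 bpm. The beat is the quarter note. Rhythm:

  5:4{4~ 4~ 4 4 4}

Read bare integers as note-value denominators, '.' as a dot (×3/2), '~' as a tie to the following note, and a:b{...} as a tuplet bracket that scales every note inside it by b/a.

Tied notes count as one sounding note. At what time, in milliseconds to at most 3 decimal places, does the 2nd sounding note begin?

1. 0.0ms @ 0 + 1058.824ms (12/5)
2. 1058.824ms @ 12/5 + 352.941ms (4/5)
3. 1411.765ms @ 16/5 + 352.941ms (4/5)

note 2 onset = 12/5b = 1058.824ms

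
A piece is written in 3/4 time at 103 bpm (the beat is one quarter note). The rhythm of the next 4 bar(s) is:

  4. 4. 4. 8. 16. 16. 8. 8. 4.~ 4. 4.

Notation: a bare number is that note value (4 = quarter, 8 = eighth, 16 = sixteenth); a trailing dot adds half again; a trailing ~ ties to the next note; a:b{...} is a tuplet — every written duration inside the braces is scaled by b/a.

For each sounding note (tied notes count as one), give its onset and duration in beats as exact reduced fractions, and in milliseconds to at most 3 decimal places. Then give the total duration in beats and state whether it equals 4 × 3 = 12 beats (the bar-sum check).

1) 0.0ms=0b +873.786ms=3/2b
2) 873.786ms=3/2b +873.786ms=3/2b
3) 1747.573ms=3b +873.786ms=3/2b
4) 2621.359ms=9/2b +436.893ms=3/4b
5) 3058.252ms=21/4b +218.447ms=3/8b
6) 3276.699ms=45/8b +218.447ms=3/8b
7) 3495.146ms=6b +436.893ms=3/4b
8) 3932.039ms=27/4b +436.893ms=3/4b
9) 4368.932ms=15/2b +1747.573ms=3b
10) 6116.505ms=21/2b +873.786ms=3/2b
Σ=12b of 12 (103bpm 3/4) — PASS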